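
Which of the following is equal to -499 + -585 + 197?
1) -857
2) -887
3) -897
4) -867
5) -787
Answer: 2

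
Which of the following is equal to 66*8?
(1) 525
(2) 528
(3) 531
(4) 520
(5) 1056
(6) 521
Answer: 2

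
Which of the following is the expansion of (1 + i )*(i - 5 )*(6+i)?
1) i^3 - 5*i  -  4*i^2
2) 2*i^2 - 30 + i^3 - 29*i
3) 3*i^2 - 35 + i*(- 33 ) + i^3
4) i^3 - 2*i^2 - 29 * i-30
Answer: 2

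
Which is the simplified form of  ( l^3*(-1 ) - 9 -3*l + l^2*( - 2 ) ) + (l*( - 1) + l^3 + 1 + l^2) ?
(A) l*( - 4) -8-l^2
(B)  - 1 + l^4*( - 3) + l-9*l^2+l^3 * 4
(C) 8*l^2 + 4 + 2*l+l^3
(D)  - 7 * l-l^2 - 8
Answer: A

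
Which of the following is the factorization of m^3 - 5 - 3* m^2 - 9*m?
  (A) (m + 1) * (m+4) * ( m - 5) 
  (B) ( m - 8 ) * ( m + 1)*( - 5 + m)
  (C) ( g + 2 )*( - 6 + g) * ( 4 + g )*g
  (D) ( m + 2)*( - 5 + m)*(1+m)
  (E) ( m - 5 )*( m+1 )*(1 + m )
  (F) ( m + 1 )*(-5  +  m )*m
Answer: E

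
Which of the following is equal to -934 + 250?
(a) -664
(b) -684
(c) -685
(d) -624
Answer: b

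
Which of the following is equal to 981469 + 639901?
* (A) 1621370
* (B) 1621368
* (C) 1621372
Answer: A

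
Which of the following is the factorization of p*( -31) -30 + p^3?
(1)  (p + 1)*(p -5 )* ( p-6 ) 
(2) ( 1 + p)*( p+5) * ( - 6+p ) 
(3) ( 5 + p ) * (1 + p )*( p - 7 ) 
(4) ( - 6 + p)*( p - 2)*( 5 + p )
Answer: 2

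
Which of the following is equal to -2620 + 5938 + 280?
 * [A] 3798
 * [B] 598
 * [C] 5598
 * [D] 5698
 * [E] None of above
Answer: E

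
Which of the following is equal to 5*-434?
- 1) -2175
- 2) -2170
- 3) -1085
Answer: 2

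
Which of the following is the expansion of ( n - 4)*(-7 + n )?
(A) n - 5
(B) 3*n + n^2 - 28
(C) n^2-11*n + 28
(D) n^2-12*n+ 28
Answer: C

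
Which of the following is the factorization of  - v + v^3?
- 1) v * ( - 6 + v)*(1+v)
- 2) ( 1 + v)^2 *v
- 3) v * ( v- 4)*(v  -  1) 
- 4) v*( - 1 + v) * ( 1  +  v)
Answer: 4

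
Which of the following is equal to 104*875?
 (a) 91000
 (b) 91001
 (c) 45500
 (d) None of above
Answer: a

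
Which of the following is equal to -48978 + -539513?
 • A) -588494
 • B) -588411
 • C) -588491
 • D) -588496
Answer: C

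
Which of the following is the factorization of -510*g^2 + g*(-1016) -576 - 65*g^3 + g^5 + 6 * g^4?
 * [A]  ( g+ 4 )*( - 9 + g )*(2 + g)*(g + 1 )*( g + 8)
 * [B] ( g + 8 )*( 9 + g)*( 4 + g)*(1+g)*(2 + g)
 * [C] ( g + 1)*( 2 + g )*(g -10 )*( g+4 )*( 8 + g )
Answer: A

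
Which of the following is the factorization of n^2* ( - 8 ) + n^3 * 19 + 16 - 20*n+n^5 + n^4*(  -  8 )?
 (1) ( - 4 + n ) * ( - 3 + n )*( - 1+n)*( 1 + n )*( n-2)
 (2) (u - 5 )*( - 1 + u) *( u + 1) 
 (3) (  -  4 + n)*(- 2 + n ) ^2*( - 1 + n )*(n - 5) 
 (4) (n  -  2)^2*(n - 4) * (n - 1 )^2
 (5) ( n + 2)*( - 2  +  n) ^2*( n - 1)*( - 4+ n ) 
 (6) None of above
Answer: 6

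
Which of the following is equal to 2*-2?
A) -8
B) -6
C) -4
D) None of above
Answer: C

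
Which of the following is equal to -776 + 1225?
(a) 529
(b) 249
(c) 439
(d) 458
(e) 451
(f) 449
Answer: f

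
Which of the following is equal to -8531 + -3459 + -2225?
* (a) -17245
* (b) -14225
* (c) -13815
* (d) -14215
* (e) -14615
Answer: d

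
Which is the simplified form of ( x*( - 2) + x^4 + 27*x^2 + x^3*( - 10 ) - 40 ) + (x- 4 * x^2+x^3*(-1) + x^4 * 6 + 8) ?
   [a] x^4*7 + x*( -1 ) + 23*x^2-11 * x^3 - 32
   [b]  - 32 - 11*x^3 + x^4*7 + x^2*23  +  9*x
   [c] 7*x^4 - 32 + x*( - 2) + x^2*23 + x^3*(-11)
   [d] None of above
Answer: a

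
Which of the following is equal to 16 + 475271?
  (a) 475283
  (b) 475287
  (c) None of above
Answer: b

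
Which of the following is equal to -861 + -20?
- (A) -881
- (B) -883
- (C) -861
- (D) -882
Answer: A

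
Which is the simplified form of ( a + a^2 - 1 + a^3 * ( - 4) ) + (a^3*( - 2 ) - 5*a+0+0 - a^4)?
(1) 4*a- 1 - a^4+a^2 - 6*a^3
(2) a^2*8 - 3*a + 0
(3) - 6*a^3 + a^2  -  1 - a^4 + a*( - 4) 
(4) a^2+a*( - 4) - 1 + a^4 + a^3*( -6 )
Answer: 3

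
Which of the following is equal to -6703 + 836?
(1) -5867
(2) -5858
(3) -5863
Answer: 1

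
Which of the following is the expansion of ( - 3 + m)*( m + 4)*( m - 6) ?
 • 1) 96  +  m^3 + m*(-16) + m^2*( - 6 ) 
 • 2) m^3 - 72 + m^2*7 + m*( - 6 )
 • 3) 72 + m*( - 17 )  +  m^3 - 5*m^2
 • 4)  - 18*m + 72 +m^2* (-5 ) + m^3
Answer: 4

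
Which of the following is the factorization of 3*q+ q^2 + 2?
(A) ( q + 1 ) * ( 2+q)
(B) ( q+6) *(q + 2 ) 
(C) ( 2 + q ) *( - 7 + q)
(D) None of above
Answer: A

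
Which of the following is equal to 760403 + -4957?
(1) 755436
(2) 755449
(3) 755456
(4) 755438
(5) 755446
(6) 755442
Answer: 5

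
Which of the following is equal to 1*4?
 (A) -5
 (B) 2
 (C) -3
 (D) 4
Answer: D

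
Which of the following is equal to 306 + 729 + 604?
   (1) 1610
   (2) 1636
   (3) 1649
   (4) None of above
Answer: 4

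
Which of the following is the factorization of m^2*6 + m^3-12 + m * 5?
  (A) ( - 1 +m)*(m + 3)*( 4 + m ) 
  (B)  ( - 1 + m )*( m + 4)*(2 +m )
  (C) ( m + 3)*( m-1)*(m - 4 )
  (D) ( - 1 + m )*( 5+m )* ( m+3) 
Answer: A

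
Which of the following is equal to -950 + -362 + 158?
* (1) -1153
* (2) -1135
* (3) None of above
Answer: 3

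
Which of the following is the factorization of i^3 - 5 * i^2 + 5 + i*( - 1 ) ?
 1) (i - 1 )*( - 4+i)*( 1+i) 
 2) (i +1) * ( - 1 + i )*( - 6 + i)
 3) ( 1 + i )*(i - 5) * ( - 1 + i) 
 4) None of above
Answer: 3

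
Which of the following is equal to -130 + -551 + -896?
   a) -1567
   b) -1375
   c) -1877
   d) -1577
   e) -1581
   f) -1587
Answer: d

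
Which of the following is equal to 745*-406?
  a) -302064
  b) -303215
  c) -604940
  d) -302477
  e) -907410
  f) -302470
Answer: f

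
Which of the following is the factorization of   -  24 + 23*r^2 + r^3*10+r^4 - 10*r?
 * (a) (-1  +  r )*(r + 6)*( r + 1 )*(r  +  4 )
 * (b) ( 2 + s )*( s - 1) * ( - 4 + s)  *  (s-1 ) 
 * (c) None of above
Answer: a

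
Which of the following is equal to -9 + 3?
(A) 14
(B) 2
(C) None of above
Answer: C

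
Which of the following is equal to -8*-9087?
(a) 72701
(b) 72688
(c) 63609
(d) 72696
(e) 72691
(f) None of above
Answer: d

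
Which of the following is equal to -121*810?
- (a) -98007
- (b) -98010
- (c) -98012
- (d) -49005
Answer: b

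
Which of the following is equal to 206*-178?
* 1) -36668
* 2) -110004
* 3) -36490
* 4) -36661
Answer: 1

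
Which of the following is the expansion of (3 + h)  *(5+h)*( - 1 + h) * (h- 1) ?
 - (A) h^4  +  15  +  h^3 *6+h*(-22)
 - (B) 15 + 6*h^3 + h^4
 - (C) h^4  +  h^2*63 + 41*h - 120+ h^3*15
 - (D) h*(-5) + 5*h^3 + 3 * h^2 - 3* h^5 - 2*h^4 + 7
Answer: A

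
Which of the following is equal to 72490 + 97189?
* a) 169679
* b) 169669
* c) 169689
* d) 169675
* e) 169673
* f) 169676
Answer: a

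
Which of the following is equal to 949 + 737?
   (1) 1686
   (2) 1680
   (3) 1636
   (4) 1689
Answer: 1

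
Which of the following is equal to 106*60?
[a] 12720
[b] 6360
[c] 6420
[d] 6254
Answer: b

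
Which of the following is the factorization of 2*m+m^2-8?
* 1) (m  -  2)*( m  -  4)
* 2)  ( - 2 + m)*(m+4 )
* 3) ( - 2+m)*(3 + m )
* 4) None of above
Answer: 2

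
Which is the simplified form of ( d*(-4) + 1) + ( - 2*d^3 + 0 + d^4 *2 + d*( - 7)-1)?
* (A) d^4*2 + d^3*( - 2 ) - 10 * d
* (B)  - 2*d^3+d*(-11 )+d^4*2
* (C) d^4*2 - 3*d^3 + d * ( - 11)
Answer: B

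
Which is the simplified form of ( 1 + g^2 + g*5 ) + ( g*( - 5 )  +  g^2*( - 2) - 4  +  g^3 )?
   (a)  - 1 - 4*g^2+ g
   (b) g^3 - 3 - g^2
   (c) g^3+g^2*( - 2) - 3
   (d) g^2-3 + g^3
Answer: b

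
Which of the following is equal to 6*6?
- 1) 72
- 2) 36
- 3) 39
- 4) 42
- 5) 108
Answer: 2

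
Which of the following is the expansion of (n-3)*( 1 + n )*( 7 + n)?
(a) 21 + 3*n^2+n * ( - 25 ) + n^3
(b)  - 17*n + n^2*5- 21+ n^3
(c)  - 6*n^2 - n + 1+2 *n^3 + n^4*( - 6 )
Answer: b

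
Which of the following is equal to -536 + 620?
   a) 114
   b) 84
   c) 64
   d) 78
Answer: b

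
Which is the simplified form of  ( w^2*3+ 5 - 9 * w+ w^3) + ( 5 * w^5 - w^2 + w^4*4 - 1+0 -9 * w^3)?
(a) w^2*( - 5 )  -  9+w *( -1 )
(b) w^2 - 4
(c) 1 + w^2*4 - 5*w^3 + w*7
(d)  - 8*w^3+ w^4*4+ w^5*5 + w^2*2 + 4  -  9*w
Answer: d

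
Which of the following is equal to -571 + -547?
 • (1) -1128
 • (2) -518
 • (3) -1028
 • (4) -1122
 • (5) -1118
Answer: 5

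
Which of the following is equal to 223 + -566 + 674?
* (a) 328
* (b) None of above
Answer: b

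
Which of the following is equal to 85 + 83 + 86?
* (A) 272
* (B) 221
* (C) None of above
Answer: C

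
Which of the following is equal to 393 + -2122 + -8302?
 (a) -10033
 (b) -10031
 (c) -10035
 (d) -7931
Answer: b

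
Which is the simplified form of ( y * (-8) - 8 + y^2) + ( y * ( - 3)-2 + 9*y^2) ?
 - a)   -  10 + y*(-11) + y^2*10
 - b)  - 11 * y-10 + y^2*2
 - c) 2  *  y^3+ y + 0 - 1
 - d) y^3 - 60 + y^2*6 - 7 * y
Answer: a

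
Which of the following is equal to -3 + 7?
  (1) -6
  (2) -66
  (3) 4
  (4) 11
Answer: 3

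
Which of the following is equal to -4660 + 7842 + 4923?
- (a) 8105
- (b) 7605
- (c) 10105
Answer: a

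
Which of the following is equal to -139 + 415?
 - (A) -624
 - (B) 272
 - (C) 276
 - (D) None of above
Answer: C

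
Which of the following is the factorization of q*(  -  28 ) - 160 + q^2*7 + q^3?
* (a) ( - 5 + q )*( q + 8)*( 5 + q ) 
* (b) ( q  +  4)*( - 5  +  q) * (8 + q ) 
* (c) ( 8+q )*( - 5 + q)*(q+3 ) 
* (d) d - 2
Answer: b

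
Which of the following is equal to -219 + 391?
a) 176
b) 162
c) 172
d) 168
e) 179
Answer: c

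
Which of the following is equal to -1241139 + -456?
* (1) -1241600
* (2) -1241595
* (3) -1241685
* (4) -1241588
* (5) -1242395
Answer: 2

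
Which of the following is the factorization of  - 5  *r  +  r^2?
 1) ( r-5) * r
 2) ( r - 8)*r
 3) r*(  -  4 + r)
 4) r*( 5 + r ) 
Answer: 1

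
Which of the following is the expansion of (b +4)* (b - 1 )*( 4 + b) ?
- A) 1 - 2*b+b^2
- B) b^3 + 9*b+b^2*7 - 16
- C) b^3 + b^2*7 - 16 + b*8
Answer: C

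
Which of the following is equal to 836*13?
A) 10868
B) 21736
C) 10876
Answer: A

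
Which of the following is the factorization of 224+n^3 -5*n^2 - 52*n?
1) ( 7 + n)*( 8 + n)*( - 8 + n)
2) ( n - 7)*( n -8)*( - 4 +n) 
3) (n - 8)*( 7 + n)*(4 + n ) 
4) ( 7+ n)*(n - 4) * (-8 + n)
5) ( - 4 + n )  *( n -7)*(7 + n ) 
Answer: 4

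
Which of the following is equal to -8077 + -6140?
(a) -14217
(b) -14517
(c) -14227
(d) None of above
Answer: a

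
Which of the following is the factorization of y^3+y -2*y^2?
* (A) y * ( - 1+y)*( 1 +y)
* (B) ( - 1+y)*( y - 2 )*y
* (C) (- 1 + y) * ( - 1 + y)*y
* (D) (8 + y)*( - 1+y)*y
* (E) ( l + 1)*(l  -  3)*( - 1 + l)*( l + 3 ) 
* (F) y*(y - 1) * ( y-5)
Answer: C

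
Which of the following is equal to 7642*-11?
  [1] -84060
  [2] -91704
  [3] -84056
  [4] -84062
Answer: 4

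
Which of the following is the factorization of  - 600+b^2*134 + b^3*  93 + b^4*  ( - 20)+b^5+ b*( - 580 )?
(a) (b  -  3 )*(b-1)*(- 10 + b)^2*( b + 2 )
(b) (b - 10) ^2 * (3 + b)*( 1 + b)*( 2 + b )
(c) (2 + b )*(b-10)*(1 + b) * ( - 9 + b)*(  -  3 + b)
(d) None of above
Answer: d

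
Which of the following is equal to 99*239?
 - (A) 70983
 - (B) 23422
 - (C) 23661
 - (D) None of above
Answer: C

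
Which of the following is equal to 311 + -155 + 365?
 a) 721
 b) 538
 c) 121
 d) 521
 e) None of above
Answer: d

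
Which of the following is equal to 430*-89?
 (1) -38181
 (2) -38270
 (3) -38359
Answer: 2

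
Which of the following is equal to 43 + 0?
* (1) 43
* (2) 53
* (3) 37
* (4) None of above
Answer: 1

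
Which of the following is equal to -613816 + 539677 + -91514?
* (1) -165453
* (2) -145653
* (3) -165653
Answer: 3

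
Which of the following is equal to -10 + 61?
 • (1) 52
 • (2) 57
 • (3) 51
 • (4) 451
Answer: 3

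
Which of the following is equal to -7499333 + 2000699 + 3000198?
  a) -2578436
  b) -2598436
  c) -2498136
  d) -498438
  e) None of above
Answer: e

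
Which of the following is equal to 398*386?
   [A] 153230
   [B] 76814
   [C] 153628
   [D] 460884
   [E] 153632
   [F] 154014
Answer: C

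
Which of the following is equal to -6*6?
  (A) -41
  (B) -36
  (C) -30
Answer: B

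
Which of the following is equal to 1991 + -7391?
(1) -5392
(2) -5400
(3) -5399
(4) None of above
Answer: 2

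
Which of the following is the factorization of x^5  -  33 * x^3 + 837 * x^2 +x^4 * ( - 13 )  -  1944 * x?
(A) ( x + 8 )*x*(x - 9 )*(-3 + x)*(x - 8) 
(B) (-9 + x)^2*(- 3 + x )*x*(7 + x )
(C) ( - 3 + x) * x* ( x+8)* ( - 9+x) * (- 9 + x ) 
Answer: C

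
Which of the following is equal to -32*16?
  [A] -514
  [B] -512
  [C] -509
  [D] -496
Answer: B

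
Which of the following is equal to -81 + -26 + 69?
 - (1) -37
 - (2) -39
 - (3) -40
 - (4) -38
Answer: 4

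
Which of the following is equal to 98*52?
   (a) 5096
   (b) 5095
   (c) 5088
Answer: a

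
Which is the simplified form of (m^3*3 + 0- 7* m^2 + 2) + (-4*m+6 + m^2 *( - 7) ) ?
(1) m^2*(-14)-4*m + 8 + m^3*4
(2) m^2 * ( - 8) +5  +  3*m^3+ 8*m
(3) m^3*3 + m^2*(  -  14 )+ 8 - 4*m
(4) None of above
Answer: 3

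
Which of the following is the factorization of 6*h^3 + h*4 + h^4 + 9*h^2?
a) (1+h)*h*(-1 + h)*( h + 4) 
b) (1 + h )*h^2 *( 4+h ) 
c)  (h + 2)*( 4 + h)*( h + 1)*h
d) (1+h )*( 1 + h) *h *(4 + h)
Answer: d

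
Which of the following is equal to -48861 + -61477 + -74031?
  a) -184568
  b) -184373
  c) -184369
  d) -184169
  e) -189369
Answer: c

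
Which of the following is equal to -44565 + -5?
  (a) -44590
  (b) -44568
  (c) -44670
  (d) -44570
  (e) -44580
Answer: d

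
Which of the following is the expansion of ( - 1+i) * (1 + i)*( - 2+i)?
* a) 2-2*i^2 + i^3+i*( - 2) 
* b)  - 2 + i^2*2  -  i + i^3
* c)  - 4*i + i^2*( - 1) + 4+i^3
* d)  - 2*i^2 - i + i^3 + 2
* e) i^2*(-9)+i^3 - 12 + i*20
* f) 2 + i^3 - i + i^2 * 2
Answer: d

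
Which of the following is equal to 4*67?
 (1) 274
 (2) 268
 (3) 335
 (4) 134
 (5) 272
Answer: 2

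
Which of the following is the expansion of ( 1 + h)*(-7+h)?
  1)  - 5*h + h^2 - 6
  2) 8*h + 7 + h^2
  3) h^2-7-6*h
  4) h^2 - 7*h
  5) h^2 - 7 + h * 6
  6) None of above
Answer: 3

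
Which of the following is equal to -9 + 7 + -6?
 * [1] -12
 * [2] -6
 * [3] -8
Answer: 3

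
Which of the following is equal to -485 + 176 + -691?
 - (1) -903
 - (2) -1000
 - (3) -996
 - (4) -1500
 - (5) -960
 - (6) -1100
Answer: 2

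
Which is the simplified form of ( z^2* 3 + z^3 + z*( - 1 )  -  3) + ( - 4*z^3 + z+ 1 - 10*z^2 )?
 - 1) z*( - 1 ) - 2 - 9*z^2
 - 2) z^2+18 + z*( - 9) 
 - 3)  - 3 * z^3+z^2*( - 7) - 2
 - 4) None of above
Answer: 3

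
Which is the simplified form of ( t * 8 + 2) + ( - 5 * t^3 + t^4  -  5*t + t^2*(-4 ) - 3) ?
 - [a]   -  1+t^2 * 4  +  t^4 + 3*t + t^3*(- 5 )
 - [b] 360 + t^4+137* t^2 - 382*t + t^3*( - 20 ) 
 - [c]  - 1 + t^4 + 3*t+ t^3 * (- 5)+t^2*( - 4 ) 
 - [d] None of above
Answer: c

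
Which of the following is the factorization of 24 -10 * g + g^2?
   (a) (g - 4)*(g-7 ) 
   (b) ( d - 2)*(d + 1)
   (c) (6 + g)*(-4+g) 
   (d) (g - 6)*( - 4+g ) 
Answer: d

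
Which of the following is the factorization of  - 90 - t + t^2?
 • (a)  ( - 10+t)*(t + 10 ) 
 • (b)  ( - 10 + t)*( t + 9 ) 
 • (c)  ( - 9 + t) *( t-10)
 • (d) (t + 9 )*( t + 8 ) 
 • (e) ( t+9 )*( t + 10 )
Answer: b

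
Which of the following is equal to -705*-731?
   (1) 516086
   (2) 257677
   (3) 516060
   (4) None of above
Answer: 4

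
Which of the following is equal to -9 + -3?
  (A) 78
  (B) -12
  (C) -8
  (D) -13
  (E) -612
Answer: B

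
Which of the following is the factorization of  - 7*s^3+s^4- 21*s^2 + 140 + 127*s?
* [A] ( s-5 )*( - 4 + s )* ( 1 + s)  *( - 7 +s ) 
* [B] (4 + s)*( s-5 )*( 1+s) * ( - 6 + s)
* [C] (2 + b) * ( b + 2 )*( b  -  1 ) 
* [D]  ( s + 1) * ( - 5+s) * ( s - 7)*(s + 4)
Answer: D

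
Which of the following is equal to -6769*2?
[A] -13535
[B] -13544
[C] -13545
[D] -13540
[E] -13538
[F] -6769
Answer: E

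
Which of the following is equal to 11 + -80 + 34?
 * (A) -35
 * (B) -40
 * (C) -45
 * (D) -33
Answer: A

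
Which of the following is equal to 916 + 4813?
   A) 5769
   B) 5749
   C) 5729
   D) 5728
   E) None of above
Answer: C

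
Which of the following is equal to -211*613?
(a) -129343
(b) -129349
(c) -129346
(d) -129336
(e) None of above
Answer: a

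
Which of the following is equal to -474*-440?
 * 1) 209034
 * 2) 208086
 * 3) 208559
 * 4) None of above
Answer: 4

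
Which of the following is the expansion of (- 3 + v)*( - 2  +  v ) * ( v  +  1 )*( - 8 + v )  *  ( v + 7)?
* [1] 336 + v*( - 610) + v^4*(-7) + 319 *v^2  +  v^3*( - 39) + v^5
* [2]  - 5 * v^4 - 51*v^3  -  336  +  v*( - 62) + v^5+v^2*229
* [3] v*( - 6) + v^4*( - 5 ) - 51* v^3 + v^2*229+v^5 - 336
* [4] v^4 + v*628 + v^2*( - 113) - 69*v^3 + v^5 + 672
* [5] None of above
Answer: 2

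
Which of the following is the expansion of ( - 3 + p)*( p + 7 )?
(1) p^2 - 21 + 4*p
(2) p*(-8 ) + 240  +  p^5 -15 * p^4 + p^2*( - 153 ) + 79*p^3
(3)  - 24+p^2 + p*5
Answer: 1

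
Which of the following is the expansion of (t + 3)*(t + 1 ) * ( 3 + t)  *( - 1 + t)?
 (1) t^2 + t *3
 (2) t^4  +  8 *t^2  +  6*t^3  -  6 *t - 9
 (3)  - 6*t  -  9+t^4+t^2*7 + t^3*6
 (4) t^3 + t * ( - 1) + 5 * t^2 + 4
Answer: 2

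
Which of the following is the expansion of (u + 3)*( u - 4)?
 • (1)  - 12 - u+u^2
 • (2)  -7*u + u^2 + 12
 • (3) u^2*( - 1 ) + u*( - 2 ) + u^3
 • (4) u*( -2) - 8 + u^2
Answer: 1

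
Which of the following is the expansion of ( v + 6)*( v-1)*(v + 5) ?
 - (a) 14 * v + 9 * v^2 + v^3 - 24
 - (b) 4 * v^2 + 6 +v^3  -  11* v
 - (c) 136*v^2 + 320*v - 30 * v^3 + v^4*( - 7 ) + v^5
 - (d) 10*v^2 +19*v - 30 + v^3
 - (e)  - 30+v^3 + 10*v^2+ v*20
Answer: d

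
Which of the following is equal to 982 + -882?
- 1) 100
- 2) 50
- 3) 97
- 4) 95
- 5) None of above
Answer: 1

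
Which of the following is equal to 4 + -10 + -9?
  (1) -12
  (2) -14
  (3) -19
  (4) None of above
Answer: 4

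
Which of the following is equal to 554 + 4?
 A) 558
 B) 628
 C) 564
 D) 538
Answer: A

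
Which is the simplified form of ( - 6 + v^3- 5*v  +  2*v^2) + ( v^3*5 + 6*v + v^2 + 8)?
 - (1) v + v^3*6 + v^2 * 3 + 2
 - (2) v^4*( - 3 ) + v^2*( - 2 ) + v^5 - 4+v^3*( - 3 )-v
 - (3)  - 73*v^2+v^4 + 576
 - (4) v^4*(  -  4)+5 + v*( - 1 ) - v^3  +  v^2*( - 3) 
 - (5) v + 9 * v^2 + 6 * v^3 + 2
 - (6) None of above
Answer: 1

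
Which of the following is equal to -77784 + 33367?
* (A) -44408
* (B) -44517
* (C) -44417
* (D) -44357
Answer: C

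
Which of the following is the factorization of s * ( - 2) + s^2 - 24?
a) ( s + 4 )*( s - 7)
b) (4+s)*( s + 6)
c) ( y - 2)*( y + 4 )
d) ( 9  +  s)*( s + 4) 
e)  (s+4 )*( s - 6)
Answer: e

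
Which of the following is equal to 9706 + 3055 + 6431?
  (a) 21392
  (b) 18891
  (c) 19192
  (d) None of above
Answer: c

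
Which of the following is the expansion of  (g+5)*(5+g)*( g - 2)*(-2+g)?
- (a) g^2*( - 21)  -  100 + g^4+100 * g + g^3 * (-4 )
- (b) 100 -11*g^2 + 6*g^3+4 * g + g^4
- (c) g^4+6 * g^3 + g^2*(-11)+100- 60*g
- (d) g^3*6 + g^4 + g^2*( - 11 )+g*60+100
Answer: c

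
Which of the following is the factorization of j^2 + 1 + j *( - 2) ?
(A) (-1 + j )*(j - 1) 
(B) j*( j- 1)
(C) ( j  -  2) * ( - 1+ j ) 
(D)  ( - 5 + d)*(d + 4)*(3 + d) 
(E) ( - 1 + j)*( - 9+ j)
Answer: A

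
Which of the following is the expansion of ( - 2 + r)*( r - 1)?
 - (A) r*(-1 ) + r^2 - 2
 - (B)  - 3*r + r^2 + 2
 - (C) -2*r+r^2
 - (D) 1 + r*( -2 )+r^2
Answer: B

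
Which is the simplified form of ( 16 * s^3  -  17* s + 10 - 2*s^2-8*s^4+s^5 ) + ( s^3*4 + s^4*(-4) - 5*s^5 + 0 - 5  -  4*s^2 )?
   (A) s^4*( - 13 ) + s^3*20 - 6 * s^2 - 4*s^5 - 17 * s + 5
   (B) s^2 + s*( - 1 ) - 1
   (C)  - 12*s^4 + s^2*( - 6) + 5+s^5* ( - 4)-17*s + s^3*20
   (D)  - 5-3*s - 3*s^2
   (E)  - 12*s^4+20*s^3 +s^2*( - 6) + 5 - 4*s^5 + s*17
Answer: C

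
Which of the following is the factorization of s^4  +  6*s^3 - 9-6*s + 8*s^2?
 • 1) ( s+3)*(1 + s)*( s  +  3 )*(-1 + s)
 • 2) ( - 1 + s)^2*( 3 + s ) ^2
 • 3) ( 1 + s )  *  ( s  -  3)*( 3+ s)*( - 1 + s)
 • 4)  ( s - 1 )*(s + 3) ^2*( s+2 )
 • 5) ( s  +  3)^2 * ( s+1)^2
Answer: 1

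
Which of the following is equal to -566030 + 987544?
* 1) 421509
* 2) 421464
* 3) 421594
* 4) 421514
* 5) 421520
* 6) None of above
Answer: 4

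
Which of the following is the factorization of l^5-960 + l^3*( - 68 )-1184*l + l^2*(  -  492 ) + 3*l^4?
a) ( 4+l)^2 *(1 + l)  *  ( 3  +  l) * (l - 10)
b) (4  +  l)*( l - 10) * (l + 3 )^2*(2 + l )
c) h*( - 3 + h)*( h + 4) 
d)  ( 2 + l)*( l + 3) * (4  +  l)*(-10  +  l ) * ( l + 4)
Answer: d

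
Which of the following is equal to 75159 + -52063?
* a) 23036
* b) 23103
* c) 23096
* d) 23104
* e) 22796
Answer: c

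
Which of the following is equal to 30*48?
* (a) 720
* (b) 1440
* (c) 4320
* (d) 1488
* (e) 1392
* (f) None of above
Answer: b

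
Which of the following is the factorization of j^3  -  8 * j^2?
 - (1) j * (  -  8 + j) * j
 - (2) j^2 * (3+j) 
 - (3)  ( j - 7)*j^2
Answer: 1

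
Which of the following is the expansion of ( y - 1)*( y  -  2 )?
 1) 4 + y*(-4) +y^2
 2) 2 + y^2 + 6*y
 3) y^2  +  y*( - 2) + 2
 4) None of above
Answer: 4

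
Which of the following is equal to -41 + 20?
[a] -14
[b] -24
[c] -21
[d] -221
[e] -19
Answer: c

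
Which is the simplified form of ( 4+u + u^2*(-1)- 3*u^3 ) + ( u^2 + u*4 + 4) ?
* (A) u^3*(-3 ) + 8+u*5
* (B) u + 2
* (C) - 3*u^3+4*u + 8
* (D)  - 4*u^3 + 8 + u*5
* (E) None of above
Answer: A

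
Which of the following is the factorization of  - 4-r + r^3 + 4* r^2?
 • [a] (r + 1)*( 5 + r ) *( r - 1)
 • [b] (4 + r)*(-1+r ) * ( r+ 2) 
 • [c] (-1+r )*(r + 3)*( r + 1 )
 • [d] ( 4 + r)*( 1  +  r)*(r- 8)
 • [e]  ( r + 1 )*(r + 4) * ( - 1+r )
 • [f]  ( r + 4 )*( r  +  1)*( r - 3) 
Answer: e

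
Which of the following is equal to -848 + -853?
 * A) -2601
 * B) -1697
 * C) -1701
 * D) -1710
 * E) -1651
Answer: C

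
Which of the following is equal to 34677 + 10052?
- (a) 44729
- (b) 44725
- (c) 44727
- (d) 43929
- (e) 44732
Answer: a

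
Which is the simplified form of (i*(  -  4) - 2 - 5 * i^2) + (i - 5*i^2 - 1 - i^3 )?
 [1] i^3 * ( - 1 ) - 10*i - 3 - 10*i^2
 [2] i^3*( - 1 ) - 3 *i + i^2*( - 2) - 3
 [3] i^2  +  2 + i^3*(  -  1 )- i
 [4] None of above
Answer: 4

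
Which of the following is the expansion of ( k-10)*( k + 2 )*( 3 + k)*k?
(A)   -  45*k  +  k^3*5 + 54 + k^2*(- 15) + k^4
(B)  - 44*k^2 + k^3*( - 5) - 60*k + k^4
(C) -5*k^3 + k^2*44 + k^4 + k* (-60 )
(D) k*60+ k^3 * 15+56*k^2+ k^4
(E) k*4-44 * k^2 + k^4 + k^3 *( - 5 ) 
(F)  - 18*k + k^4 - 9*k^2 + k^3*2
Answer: B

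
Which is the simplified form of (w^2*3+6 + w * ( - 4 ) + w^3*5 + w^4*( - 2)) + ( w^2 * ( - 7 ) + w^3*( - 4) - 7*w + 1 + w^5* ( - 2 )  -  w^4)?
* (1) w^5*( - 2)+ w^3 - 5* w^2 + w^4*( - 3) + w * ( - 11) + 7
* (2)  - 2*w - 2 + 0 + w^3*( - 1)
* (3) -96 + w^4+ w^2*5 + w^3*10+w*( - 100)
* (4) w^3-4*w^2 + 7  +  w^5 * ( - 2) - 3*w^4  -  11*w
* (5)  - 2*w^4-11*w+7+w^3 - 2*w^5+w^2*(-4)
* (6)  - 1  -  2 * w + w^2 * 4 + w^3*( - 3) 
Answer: 4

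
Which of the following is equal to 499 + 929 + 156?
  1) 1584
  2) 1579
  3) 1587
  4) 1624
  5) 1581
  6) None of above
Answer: 1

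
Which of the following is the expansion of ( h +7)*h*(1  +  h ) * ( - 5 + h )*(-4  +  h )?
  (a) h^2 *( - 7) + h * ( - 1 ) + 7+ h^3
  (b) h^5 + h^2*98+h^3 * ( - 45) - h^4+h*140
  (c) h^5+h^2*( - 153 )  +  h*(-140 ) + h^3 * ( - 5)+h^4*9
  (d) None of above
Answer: d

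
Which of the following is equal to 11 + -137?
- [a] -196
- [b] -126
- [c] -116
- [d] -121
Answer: b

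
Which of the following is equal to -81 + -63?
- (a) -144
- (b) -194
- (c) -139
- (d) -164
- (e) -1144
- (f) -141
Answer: a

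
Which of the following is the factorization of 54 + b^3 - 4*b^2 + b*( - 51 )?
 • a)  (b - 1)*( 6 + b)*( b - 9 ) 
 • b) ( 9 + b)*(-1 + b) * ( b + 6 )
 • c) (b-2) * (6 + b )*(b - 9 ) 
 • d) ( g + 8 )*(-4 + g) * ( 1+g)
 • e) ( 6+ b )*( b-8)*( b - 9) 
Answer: a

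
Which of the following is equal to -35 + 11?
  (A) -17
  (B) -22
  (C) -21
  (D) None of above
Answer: D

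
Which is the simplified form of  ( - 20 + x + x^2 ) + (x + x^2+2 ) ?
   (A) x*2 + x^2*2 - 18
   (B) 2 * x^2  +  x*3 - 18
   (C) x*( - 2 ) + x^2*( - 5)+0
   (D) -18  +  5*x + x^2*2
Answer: A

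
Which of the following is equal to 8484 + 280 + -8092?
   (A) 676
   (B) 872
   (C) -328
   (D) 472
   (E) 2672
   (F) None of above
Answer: F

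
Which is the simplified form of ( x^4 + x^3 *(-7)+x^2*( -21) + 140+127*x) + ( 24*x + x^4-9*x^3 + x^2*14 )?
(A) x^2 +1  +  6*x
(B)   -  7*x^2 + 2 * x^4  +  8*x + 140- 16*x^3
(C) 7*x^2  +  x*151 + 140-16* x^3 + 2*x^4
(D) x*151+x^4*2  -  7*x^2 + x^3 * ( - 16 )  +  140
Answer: D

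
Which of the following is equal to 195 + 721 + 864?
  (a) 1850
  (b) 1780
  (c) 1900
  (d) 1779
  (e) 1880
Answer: b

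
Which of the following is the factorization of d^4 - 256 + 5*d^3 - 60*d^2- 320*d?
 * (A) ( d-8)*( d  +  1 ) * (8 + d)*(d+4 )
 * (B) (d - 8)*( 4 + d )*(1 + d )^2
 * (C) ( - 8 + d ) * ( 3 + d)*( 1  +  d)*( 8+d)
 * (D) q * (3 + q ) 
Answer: A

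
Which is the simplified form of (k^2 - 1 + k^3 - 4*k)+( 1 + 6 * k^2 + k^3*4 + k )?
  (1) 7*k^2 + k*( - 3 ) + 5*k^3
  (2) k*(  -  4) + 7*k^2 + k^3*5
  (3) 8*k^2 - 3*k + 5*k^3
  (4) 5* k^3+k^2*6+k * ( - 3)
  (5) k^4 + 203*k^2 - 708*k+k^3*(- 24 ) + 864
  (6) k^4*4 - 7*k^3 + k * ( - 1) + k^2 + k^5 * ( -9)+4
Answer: 1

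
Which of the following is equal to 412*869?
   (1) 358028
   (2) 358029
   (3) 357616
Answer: 1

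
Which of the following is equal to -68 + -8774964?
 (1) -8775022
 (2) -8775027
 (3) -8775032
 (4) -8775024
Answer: 3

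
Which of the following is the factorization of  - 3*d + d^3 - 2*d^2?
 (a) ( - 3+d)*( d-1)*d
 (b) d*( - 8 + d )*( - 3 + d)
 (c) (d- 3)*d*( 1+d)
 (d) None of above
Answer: c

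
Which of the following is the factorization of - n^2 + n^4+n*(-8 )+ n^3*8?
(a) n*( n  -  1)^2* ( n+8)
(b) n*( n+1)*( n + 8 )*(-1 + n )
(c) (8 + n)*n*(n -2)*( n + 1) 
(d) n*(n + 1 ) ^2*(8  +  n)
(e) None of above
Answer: b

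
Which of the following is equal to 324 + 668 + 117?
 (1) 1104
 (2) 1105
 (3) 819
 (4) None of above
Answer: 4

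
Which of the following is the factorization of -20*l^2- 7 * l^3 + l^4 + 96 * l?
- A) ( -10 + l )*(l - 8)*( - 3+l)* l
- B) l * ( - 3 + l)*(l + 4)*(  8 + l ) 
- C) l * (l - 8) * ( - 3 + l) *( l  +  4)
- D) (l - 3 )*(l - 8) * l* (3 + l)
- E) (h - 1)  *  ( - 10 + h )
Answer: C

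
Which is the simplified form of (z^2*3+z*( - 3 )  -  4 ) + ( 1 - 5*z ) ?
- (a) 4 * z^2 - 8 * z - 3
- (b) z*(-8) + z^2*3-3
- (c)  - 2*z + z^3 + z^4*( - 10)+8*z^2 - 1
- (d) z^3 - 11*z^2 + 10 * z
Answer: b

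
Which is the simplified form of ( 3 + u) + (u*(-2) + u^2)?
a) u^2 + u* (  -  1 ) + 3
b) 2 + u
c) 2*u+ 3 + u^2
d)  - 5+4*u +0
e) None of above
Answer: a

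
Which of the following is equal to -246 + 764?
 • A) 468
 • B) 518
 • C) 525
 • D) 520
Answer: B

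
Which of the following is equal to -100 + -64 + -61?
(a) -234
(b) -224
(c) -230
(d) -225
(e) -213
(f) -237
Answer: d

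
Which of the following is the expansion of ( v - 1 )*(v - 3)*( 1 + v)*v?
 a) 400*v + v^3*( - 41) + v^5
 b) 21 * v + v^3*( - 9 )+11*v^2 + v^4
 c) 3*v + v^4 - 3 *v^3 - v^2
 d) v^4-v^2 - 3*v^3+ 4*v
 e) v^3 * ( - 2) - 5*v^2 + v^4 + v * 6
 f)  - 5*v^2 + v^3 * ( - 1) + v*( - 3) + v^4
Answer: c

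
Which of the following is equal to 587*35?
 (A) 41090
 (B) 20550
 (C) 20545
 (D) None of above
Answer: C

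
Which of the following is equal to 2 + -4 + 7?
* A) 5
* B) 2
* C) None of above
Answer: A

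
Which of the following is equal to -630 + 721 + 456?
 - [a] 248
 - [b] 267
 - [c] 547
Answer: c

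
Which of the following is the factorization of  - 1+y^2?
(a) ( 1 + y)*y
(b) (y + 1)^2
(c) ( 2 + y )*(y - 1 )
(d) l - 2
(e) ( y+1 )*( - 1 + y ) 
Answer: e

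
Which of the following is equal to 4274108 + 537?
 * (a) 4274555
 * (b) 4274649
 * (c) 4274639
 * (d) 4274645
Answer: d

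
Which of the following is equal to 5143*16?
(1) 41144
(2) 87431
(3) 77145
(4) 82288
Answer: 4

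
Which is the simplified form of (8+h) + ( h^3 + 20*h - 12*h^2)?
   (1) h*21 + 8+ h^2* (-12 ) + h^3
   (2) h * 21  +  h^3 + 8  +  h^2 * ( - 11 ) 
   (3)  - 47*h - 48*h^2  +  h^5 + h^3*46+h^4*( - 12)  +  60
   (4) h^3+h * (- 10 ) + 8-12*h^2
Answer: 1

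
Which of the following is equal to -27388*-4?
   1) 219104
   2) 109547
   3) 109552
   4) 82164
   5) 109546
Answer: 3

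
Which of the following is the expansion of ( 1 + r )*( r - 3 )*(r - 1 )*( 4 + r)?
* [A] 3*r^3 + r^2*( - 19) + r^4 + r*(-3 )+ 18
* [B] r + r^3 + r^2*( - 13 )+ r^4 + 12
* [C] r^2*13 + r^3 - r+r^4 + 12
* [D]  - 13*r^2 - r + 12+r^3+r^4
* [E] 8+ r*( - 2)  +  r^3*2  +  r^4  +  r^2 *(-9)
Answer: D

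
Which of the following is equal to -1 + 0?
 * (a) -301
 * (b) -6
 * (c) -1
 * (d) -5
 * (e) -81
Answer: c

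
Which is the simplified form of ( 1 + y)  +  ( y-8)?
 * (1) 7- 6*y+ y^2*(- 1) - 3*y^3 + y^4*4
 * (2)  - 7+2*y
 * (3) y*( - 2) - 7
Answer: 2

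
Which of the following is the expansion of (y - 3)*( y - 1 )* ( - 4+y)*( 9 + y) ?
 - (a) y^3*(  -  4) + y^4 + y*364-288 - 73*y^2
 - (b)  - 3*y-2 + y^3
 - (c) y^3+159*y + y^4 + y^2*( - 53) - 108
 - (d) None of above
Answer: c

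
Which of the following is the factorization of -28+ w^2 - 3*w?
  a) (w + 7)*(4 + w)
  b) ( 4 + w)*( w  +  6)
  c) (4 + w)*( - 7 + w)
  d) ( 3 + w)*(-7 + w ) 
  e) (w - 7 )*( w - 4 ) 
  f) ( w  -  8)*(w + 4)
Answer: c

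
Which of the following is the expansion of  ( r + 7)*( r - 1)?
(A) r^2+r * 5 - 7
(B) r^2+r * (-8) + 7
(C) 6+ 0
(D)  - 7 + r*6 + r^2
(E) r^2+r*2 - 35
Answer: D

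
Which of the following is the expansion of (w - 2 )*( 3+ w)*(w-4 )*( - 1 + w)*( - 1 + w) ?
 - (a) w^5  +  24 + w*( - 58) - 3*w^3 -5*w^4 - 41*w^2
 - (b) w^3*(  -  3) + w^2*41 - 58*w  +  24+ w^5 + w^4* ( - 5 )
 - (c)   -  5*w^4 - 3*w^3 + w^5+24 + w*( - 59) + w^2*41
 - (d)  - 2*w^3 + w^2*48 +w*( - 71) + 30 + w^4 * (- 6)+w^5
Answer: b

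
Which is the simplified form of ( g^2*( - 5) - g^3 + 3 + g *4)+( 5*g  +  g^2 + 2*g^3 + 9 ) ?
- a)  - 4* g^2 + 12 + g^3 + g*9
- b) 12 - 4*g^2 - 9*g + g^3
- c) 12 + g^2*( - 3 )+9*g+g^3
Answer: a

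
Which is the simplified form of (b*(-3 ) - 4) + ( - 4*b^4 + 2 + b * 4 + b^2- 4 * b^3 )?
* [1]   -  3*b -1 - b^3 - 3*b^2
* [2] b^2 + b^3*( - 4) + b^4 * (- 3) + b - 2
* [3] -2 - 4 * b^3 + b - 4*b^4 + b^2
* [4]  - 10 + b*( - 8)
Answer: 3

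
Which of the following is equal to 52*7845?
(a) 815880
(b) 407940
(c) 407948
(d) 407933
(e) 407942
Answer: b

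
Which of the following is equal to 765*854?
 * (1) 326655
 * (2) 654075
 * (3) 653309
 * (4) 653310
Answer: 4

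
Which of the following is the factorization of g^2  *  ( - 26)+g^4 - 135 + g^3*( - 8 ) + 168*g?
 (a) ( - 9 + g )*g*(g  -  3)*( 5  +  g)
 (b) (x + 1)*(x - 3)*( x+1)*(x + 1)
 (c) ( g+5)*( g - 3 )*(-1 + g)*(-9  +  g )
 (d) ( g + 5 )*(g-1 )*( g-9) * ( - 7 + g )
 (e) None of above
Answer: c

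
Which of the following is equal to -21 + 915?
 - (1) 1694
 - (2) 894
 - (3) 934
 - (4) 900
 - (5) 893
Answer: 2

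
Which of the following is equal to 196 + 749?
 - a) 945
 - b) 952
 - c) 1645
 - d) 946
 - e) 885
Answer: a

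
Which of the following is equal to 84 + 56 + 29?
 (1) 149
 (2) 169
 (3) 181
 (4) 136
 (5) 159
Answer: 2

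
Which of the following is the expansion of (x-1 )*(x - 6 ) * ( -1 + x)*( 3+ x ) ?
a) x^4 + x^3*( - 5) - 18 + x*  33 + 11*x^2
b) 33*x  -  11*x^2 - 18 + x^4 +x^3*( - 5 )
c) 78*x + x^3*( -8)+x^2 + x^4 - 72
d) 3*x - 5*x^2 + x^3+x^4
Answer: b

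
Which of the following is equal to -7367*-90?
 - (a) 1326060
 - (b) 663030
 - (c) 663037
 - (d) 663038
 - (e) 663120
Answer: b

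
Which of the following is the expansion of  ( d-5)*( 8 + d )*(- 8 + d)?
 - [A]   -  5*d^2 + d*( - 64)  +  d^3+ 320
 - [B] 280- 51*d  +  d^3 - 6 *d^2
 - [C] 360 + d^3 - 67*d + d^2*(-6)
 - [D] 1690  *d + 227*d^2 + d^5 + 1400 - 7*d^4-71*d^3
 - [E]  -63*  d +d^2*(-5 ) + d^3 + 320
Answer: A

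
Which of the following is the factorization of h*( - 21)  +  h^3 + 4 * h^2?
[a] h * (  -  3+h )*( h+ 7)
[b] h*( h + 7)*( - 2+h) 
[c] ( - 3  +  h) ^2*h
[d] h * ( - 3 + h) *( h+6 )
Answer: a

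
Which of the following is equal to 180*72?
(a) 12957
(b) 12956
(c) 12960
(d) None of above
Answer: c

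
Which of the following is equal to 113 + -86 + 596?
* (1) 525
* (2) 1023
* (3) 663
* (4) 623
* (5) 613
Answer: 4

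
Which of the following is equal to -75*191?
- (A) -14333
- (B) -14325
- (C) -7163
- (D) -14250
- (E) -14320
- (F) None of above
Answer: B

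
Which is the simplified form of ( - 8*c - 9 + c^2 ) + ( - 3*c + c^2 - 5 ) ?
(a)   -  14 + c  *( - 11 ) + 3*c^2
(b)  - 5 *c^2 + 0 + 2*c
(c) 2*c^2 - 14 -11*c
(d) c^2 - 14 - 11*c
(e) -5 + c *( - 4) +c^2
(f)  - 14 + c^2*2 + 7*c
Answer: c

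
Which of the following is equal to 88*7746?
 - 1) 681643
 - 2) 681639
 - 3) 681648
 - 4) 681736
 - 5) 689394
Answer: 3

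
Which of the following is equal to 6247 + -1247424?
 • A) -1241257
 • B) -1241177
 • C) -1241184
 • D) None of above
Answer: B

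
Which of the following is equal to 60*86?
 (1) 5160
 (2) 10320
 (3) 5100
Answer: 1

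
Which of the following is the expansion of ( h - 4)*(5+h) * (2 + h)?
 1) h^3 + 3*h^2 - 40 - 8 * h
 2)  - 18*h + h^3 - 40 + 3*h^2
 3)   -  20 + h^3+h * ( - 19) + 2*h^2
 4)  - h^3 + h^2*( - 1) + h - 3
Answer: 2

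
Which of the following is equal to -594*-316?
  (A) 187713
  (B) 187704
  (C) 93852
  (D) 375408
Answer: B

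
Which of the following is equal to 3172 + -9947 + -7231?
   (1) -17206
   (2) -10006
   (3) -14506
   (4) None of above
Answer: 4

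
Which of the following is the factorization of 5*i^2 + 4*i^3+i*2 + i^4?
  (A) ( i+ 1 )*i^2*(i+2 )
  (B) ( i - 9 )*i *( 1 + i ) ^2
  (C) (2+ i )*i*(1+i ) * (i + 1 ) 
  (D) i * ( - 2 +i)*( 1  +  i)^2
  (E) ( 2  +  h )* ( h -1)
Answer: C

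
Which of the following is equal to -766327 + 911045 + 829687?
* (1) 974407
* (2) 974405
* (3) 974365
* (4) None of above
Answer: 2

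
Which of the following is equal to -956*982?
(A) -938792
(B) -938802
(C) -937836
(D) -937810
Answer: A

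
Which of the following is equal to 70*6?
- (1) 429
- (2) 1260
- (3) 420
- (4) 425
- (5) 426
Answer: 3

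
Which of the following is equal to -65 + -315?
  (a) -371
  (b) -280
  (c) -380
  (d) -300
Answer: c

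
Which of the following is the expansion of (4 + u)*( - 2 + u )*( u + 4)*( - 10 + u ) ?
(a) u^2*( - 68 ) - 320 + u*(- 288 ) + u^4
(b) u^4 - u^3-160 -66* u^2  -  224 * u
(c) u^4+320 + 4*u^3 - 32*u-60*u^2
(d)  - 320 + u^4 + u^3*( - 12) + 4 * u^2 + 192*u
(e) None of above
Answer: e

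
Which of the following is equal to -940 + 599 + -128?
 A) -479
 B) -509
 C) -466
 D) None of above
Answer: D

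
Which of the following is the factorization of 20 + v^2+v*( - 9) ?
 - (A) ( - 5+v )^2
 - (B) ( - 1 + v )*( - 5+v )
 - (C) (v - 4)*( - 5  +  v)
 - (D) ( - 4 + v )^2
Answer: C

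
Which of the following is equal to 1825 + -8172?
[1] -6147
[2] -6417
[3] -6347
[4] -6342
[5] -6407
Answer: 3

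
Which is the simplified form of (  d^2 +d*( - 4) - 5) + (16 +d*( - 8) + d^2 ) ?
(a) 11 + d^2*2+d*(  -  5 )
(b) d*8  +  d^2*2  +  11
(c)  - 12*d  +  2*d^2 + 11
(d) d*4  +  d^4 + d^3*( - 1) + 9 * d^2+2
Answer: c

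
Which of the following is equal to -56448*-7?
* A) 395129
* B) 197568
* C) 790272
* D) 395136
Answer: D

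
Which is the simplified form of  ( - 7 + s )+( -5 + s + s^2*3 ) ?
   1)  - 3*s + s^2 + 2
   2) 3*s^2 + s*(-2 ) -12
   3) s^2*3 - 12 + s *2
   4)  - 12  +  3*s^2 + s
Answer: 3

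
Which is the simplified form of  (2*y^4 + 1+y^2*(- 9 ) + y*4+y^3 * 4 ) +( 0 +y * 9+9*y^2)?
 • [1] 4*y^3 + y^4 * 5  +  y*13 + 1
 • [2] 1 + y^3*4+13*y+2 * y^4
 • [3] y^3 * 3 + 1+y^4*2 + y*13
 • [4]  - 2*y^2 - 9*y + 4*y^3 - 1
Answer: 2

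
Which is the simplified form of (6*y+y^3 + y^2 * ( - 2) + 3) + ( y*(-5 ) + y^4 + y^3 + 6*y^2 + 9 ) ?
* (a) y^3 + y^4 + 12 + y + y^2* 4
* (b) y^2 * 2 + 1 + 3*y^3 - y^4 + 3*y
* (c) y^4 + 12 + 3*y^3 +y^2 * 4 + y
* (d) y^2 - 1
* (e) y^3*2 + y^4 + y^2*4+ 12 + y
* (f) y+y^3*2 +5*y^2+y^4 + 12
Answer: e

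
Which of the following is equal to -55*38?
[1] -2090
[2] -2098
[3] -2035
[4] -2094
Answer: 1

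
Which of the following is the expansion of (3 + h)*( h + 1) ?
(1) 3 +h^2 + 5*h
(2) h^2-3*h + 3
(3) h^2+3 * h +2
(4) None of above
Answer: 4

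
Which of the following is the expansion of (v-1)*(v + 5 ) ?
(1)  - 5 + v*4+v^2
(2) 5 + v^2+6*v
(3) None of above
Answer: 1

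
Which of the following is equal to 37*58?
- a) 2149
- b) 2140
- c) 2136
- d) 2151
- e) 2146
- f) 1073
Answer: e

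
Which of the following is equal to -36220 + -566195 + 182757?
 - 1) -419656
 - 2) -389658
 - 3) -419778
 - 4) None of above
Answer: 4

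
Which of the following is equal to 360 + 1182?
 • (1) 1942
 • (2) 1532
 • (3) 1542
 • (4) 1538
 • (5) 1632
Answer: 3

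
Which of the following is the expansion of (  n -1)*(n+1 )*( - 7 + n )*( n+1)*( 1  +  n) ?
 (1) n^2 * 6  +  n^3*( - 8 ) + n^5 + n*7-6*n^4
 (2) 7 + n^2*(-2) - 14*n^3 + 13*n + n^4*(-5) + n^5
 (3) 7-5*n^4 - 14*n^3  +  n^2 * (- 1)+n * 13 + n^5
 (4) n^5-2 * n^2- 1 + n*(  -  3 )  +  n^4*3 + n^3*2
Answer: 2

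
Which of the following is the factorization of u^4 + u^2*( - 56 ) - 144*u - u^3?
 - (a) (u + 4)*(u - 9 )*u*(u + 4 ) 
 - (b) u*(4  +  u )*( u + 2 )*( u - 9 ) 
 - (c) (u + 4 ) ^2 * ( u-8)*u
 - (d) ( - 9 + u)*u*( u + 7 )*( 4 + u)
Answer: a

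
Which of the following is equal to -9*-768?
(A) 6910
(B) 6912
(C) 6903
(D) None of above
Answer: B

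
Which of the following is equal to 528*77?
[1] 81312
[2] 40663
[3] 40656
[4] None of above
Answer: 3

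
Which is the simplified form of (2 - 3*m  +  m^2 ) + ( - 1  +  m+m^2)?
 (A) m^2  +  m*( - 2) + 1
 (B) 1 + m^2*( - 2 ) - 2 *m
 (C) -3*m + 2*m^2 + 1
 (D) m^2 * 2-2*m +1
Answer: D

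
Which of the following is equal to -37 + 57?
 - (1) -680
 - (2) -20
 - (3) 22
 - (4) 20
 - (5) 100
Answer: 4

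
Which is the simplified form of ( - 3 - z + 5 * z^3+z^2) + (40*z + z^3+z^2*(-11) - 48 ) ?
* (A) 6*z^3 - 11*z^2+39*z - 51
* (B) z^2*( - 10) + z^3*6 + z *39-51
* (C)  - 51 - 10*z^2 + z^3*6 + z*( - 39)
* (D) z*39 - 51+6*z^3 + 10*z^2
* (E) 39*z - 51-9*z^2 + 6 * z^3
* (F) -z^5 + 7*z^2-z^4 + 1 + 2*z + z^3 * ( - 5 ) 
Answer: B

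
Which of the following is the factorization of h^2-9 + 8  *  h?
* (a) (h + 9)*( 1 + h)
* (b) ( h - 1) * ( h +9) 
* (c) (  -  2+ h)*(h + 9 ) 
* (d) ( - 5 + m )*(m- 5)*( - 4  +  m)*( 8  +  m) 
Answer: b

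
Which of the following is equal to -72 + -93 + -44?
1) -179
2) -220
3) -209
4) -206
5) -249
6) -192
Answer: 3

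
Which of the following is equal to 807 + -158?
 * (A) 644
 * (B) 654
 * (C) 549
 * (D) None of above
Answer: D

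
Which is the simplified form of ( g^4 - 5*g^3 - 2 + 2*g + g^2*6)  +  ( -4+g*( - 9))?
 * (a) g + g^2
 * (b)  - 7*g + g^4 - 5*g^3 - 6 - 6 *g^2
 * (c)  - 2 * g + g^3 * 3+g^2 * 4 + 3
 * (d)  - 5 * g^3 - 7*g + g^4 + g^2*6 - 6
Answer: d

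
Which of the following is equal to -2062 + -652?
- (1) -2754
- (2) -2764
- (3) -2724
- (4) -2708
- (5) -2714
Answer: 5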